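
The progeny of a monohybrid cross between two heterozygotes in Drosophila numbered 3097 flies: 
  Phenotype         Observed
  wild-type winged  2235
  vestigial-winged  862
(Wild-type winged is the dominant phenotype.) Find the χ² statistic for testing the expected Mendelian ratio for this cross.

13.260

For a monohybrid cross between heterozygotes with complete dominance, the expected phenotypic ratio is 3:1.
Expected counts for N = 3097 under a 3:1 ratio (total parts = 4):
  wild-type winged: 3097 × 3/4 = 2322.75
  vestigial-winged: 3097 × 1/4 = 774.25
χ² = Σ (O − E)² / E
  wild-type winged: (2235 − 2322.75)² / 2322.75 = 3.3151
  vestigial-winged: (862 − 774.25)² / 774.25 = 9.9452
χ² = 3.3151 + 9.9452 = 13.2603 ≈ 13.260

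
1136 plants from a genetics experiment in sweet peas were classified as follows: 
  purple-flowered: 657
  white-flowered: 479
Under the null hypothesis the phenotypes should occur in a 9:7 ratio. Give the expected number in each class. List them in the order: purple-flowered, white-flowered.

639, 497

Expected counts for N = 1136 under a 9:7 ratio (total parts = 16):
  purple-flowered: 1136 × 9/16 = 639
  white-flowered: 1136 × 7/16 = 497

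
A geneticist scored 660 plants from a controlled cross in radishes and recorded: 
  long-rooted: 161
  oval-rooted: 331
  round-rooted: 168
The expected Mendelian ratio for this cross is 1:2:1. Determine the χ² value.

0.155

Under the 1:2:1 hypothesis (Σ ratio = 4, N = 660):
  long-rooted: 660 × 1/4 = 165
  oval-rooted: 660 × 2/4 = 330
  round-rooted: 660 × 1/4 = 165
χ² = Σ (O − E)² / E
  long-rooted: (161 − 165)² / 165 = 0.0970
  oval-rooted: (331 − 330)² / 330 = 0.0030
  round-rooted: (168 − 165)² / 165 = 0.0545
χ² = 0.0970 + 0.0030 + 0.0545 = 0.1545 ≈ 0.155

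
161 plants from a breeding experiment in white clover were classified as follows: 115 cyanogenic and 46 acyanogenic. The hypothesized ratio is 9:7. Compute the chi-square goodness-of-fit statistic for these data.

15.073

Expected counts for N = 161 under a 9:7 ratio (total parts = 16):
  cyanogenic: 161 × 9/16 = 90.5625
  acyanogenic: 161 × 7/16 = 70.4375
χ² = Σ (O − E)² / E
  cyanogenic: (115 − 90.5625)² / 90.5625 = 6.5942
  acyanogenic: (46 − 70.4375)² / 70.4375 = 8.4783
χ² = 6.5942 + 8.4783 = 15.0725 ≈ 15.073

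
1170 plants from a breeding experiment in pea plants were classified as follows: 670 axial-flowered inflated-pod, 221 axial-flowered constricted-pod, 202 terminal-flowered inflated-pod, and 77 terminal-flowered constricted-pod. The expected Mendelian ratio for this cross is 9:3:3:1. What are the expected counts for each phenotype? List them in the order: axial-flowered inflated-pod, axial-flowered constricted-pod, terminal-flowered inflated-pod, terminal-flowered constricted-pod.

658.125, 219.375, 219.375, 73.125

The 9:3:3:1 ratio has 16 parts, so with N = 1170 the expected counts are:
  axial-flowered inflated-pod: 1170 × 9/16 = 658.125
  axial-flowered constricted-pod: 1170 × 3/16 = 219.375
  terminal-flowered inflated-pod: 1170 × 3/16 = 219.375
  terminal-flowered constricted-pod: 1170 × 1/16 = 73.125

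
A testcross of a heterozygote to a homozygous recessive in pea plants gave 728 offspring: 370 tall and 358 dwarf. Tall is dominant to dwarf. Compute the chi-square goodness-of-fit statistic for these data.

0.198

A testcross of a heterozygote (Aa × aa) gives a 1:1 phenotypic ratio.
The 1:1 ratio has 2 parts, so with N = 728 the expected counts are:
  tall: 728 × 1/2 = 364
  dwarf: 728 × 1/2 = 364
χ² = Σ (O − E)² / E
  tall: (370 − 364)² / 364 = 0.0989
  dwarf: (358 − 364)² / 364 = 0.0989
χ² = 0.0989 + 0.0989 = 0.1978 ≈ 0.198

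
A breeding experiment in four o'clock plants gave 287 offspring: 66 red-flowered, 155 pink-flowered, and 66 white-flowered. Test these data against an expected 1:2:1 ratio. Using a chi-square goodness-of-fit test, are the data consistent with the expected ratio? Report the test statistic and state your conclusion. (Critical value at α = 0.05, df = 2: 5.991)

1.843; consistent

The 1:2:1 ratio has 4 parts, so with N = 287 the expected counts are:
  red-flowered: 287 × 1/4 = 71.75
  pink-flowered: 287 × 2/4 = 143.5
  white-flowered: 287 × 1/4 = 71.75
χ² = Σ (O − E)² / E
  red-flowered: (66 − 71.75)² / 71.75 = 0.4608
  pink-flowered: (155 − 143.5)² / 143.5 = 0.9216
  white-flowered: (66 − 71.75)² / 71.75 = 0.4608
χ² = 0.4608 + 0.9216 + 0.4608 = 1.8432 ≈ 1.843
Degrees of freedom = 3 − 1 = 2; critical value at α = 0.05 is 5.991.
Since 1.843 < 5.991, we fail to reject the null hypothesis — the data are consistent with the 1:2:1 ratio.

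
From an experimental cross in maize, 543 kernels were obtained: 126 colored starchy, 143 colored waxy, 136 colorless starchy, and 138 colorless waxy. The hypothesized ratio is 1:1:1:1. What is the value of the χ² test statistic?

Under the 1:1:1:1 hypothesis (Σ ratio = 4, N = 543):
  colored starchy: 543 × 1/4 = 135.75
  colored waxy: 543 × 1/4 = 135.75
  colorless starchy: 543 × 1/4 = 135.75
  colorless waxy: 543 × 1/4 = 135.75
χ² = Σ (O − E)² / E
  colored starchy: (126 − 135.75)² / 135.75 = 0.7003
  colored waxy: (143 − 135.75)² / 135.75 = 0.3872
  colorless starchy: (136 − 135.75)² / 135.75 = 0.0005
  colorless waxy: (138 − 135.75)² / 135.75 = 0.0373
χ² = 0.7003 + 0.3872 + 0.0005 + 0.0373 = 1.1253 ≈ 1.125

1.125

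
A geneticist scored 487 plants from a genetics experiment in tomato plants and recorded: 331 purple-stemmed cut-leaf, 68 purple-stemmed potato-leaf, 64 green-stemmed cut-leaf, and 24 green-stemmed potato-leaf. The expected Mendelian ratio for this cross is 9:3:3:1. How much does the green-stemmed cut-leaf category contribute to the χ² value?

8.169

Total ratio parts = 16. Expected numbers out of 487:
  purple-stemmed cut-leaf: 487 × 9/16 = 273.9375
  purple-stemmed potato-leaf: 487 × 3/16 = 91.3125
  green-stemmed cut-leaf: 487 × 3/16 = 91.3125
  green-stemmed potato-leaf: 487 × 1/16 = 30.4375
Contribution of green-stemmed cut-leaf: (64 − 91.3125)² / 91.3125 = 8.1694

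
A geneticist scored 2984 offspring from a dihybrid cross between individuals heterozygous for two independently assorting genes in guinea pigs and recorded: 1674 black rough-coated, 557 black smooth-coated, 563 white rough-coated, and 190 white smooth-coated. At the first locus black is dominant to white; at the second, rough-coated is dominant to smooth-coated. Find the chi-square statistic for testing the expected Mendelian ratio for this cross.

0.111

A dihybrid F₂ with independent assortment and complete dominance at both loci gives a 9:3:3:1 phenotypic ratio.
The 9:3:3:1 ratio has 16 parts, so with N = 2984 the expected counts are:
  black rough-coated: 2984 × 9/16 = 1678.5
  black smooth-coated: 2984 × 3/16 = 559.5
  white rough-coated: 2984 × 3/16 = 559.5
  white smooth-coated: 2984 × 1/16 = 186.5
χ² = Σ (O − E)² / E
  black rough-coated: (1674 − 1678.5)² / 1678.5 = 0.0121
  black smooth-coated: (557 − 559.5)² / 559.5 = 0.0112
  white rough-coated: (563 − 559.5)² / 559.5 = 0.0219
  white smooth-coated: (190 − 186.5)² / 186.5 = 0.0657
χ² = 0.0121 + 0.0112 + 0.0219 + 0.0657 = 0.1109 ≈ 0.111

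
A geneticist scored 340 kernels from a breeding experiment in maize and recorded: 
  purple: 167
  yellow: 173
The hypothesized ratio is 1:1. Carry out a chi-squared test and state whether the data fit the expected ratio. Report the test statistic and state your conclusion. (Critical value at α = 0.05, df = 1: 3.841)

The 1:1 ratio has 2 parts, so with N = 340 the expected counts are:
  purple: 340 × 1/2 = 170
  yellow: 340 × 1/2 = 170
χ² = Σ (O − E)² / E
  purple: (167 − 170)² / 170 = 0.0529
  yellow: (173 − 170)² / 170 = 0.0529
χ² = 0.0529 + 0.0529 = 0.1058 ≈ 0.106
Degrees of freedom = 2 − 1 = 1; critical value at α = 0.05 is 3.841.
Since 0.106 < 3.841, we fail to reject the null hypothesis — the data are consistent with the 1:1 ratio.

0.106; consistent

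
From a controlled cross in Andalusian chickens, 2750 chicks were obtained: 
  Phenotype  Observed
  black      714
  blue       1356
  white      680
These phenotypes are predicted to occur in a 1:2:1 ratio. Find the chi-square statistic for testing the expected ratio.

Under the 1:2:1 hypothesis (Σ ratio = 4, N = 2750):
  black: 2750 × 1/4 = 687.5
  blue: 2750 × 2/4 = 1375
  white: 2750 × 1/4 = 687.5
χ² = Σ (O − E)² / E
  black: (714 − 687.5)² / 687.5 = 1.0215
  blue: (1356 − 1375)² / 1375 = 0.2625
  white: (680 − 687.5)² / 687.5 = 0.0818
χ² = 1.0215 + 0.2625 + 0.0818 = 1.3658 ≈ 1.366

1.366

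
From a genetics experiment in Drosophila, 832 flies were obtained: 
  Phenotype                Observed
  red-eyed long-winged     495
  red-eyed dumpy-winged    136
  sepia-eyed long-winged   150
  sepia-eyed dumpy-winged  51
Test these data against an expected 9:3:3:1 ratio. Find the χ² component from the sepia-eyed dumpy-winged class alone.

0.019

Under the 9:3:3:1 hypothesis (Σ ratio = 16, N = 832):
  red-eyed long-winged: 832 × 9/16 = 468
  red-eyed dumpy-winged: 832 × 3/16 = 156
  sepia-eyed long-winged: 832 × 3/16 = 156
  sepia-eyed dumpy-winged: 832 × 1/16 = 52
Contribution of sepia-eyed dumpy-winged: (51 − 52)² / 52 = 0.0192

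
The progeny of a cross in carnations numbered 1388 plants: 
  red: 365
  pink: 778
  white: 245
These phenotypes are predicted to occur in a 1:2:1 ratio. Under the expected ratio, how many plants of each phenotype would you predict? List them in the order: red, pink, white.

347, 694, 347

The 1:2:1 ratio has 4 parts, so with N = 1388 the expected counts are:
  red: 1388 × 1/4 = 347
  pink: 1388 × 2/4 = 694
  white: 1388 × 1/4 = 347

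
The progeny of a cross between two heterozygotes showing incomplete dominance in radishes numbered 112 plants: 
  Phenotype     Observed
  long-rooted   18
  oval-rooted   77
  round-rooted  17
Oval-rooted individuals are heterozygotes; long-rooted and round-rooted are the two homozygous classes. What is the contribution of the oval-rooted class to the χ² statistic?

7.875

With incomplete dominance, a heterozygote × heterozygote cross gives a 1:2:1 phenotypic ratio.
Under the 1:2:1 hypothesis (Σ ratio = 4, N = 112):
  long-rooted: 112 × 1/4 = 28
  oval-rooted: 112 × 2/4 = 56
  round-rooted: 112 × 1/4 = 28
Contribution of oval-rooted: (77 − 56)² / 56 = 7.8750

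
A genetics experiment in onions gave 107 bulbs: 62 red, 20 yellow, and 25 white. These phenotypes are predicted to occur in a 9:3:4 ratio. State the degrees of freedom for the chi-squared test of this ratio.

A goodness-of-fit test with 3 phenotype classes has df = 3 − 1 = 2.

2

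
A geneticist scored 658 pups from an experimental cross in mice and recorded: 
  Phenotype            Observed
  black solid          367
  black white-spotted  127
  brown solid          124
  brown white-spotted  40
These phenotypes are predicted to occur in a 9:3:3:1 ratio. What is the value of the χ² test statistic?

Total ratio parts = 16. Expected numbers out of 658:
  black solid: 658 × 9/16 = 370.125
  black white-spotted: 658 × 3/16 = 123.375
  brown solid: 658 × 3/16 = 123.375
  brown white-spotted: 658 × 1/16 = 41.125
χ² = Σ (O − E)² / E
  black solid: (367 − 370.125)² / 370.125 = 0.0264
  black white-spotted: (127 − 123.375)² / 123.375 = 0.1065
  brown solid: (124 − 123.375)² / 123.375 = 0.0032
  brown white-spotted: (40 − 41.125)² / 41.125 = 0.0308
χ² = 0.0264 + 0.1065 + 0.0032 + 0.0308 = 0.1669 ≈ 0.167

0.167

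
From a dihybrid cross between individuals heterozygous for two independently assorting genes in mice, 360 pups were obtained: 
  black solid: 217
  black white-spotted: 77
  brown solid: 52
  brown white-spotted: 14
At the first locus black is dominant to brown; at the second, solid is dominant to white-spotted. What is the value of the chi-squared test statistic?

A dihybrid F₂ with independent assortment and complete dominance at both loci gives a 9:3:3:1 phenotypic ratio.
Total ratio parts = 16. Expected numbers out of 360:
  black solid: 360 × 9/16 = 202.5
  black white-spotted: 360 × 3/16 = 67.5
  brown solid: 360 × 3/16 = 67.5
  brown white-spotted: 360 × 1/16 = 22.5
χ² = Σ (O − E)² / E
  black solid: (217 − 202.5)² / 202.5 = 1.0383
  black white-spotted: (77 − 67.5)² / 67.5 = 1.3370
  brown solid: (52 − 67.5)² / 67.5 = 3.5593
  brown white-spotted: (14 − 22.5)² / 22.5 = 3.2111
χ² = 1.0383 + 1.3370 + 3.5593 + 3.2111 = 9.1457 ≈ 9.146

9.146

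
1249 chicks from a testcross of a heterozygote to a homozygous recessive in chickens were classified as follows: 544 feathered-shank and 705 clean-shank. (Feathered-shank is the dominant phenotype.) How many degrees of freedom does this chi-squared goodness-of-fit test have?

A testcross of a heterozygote (Aa × aa) gives a 1:1 phenotypic ratio.
A goodness-of-fit test with 2 phenotype classes has df = 2 − 1 = 1.

1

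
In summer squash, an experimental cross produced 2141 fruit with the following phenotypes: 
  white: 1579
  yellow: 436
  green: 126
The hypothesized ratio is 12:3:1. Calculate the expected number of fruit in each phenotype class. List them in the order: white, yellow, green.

Expected counts for N = 2141 under a 12:3:1 ratio (total parts = 16):
  white: 2141 × 12/16 = 1605.75
  yellow: 2141 × 3/16 = 401.4375
  green: 2141 × 1/16 = 133.8125

1605.75, 401.4375, 133.8125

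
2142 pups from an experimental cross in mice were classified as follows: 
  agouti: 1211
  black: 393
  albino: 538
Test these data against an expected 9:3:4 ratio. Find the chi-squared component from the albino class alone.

0.012

Under the 9:3:4 hypothesis (Σ ratio = 16, N = 2142):
  agouti: 2142 × 9/16 = 1204.875
  black: 2142 × 3/16 = 401.625
  albino: 2142 × 4/16 = 535.5
Contribution of albino: (538 − 535.5)² / 535.5 = 0.0117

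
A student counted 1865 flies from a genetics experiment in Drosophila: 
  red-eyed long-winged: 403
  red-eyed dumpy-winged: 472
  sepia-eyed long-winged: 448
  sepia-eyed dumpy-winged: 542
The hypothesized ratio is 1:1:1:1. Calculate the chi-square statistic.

Under the 1:1:1:1 hypothesis (Σ ratio = 4, N = 1865):
  red-eyed long-winged: 1865 × 1/4 = 466.25
  red-eyed dumpy-winged: 1865 × 1/4 = 466.25
  sepia-eyed long-winged: 1865 × 1/4 = 466.25
  sepia-eyed dumpy-winged: 1865 × 1/4 = 466.25
χ² = Σ (O − E)² / E
  red-eyed long-winged: (403 − 466.25)² / 466.25 = 8.5803
  red-eyed dumpy-winged: (472 − 466.25)² / 466.25 = 0.0709
  sepia-eyed long-winged: (448 − 466.25)² / 466.25 = 0.7143
  sepia-eyed dumpy-winged: (542 − 466.25)² / 466.25 = 12.3068
χ² = 8.5803 + 0.0709 + 0.7143 + 12.3068 = 21.6723 ≈ 21.672

21.672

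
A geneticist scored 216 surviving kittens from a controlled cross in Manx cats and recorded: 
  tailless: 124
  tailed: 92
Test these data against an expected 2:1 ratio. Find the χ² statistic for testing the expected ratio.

8.333

Expected counts for N = 216 under a 2:1 ratio (total parts = 3):
  tailless: 216 × 2/3 = 144
  tailed: 216 × 1/3 = 72
χ² = Σ (O − E)² / E
  tailless: (124 − 144)² / 144 = 2.7778
  tailed: (92 − 72)² / 72 = 5.5556
χ² = 2.7778 + 5.5556 = 8.3334 ≈ 8.333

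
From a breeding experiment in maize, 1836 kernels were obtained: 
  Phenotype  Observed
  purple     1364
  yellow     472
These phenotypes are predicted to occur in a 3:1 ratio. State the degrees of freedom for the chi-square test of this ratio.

1

A goodness-of-fit test with 2 phenotype classes has df = 2 − 1 = 1.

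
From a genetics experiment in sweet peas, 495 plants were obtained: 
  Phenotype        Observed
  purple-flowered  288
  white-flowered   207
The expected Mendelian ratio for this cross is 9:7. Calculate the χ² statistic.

0.751

Expected counts for N = 495 under a 9:7 ratio (total parts = 16):
  purple-flowered: 495 × 9/16 = 278.4375
  white-flowered: 495 × 7/16 = 216.5625
χ² = Σ (O − E)² / E
  purple-flowered: (288 − 278.4375)² / 278.4375 = 0.3284
  white-flowered: (207 − 216.5625)² / 216.5625 = 0.4222
χ² = 0.3284 + 0.4222 = 0.7506 ≈ 0.751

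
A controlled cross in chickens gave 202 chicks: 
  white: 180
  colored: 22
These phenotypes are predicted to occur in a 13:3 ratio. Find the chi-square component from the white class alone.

Under the 13:3 hypothesis (Σ ratio = 16, N = 202):
  white: 202 × 13/16 = 164.125
  colored: 202 × 3/16 = 37.875
Contribution of white: (180 − 164.125)² / 164.125 = 1.5355

1.536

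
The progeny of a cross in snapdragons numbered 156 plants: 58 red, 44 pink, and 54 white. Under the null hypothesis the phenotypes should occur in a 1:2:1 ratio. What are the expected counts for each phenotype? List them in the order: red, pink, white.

The 1:2:1 ratio has 4 parts, so with N = 156 the expected counts are:
  red: 156 × 1/4 = 39
  pink: 156 × 2/4 = 78
  white: 156 × 1/4 = 39

39, 78, 39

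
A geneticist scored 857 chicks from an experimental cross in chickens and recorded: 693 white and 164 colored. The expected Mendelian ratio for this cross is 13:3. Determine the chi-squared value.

0.084

Total ratio parts = 16. Expected numbers out of 857:
  white: 857 × 13/16 = 696.3125
  colored: 857 × 3/16 = 160.6875
χ² = Σ (O − E)² / E
  white: (693 − 696.3125)² / 696.3125 = 0.0158
  colored: (164 − 160.6875)² / 160.6875 = 0.0683
χ² = 0.0158 + 0.0683 = 0.0841 ≈ 0.084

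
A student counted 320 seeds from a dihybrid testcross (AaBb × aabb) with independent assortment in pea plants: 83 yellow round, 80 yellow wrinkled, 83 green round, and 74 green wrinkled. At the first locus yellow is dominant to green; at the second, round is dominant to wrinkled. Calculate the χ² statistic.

0.675

A dihybrid testcross with independent assortment gives a 1:1:1:1 ratio.
Expected counts for N = 320 under a 1:1:1:1 ratio (total parts = 4):
  yellow round: 320 × 1/4 = 80
  yellow wrinkled: 320 × 1/4 = 80
  green round: 320 × 1/4 = 80
  green wrinkled: 320 × 1/4 = 80
χ² = Σ (O − E)² / E
  yellow round: (83 − 80)² / 80 = 0.1125
  yellow wrinkled: (80 − 80)² / 80 = 0.0000
  green round: (83 − 80)² / 80 = 0.1125
  green wrinkled: (74 − 80)² / 80 = 0.4500
χ² = 0.1125 + 0.0000 + 0.1125 + 0.4500 = 0.675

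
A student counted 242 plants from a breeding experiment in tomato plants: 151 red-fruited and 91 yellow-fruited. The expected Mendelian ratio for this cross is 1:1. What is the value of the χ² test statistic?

The 1:1 ratio has 2 parts, so with N = 242 the expected counts are:
  red-fruited: 242 × 1/2 = 121
  yellow-fruited: 242 × 1/2 = 121
χ² = Σ (O − E)² / E
  red-fruited: (151 − 121)² / 121 = 7.4380
  yellow-fruited: (91 − 121)² / 121 = 7.4380
χ² = 7.4380 + 7.4380 = 14.876

14.876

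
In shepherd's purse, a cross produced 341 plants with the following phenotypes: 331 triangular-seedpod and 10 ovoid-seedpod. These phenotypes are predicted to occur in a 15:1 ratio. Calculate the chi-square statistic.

6.405

Total ratio parts = 16. Expected numbers out of 341:
  triangular-seedpod: 341 × 15/16 = 319.6875
  ovoid-seedpod: 341 × 1/16 = 21.3125
χ² = Σ (O − E)² / E
  triangular-seedpod: (331 − 319.6875)² / 319.6875 = 0.4003
  ovoid-seedpod: (10 − 21.3125)² / 21.3125 = 6.0046
χ² = 0.4003 + 6.0046 = 6.4049 ≈ 6.405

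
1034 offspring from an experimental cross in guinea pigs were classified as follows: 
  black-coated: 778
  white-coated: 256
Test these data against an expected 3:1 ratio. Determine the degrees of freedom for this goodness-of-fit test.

A goodness-of-fit test with 2 phenotype classes has df = 2 − 1 = 1.

1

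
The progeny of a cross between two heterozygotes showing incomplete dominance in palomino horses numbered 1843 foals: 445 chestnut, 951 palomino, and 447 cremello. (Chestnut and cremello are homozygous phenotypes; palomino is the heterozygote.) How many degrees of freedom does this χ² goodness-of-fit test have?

2

With incomplete dominance, a heterozygote × heterozygote cross gives a 1:2:1 phenotypic ratio.
A goodness-of-fit test with 3 phenotype classes has df = 3 − 1 = 2.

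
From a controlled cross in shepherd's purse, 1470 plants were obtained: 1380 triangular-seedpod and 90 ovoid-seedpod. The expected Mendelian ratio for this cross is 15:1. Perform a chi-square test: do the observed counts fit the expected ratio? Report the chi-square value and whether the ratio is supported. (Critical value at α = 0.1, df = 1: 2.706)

0.041; consistent

Total ratio parts = 16. Expected numbers out of 1470:
  triangular-seedpod: 1470 × 15/16 = 1378.125
  ovoid-seedpod: 1470 × 1/16 = 91.875
χ² = Σ (O − E)² / E
  triangular-seedpod: (1380 − 1378.125)² / 1378.125 = 0.0026
  ovoid-seedpod: (90 − 91.875)² / 91.875 = 0.0383
χ² = 0.0026 + 0.0383 = 0.0409 ≈ 0.041
Degrees of freedom = 2 − 1 = 1; critical value at α = 0.1 is 2.706.
Since 0.041 < 2.706, we fail to reject the null hypothesis — the data are consistent with the 15:1 ratio.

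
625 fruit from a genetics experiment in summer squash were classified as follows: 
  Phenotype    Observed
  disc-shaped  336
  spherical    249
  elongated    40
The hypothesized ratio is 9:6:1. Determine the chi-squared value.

Total ratio parts = 16. Expected numbers out of 625:
  disc-shaped: 625 × 9/16 = 351.5625
  spherical: 625 × 6/16 = 234.375
  elongated: 625 × 1/16 = 39.0625
χ² = Σ (O − E)² / E
  disc-shaped: (336 − 351.5625)² / 351.5625 = 0.6889
  spherical: (249 − 234.375)² / 234.375 = 0.9126
  elongated: (40 − 39.0625)² / 39.0625 = 0.0225
χ² = 0.6889 + 0.9126 + 0.0225 = 1.624

1.624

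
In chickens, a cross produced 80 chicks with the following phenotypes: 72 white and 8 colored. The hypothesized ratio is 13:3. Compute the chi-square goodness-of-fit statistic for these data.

The 13:3 ratio has 16 parts, so with N = 80 the expected counts are:
  white: 80 × 13/16 = 65
  colored: 80 × 3/16 = 15
χ² = Σ (O − E)² / E
  white: (72 − 65)² / 65 = 0.7538
  colored: (8 − 15)² / 15 = 3.2667
χ² = 0.7538 + 3.2667 = 4.0205 ≈ 4.021

4.021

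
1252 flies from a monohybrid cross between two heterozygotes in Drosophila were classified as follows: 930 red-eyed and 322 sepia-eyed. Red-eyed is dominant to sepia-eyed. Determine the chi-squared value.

0.345

For a monohybrid cross between heterozygotes with complete dominance, the expected phenotypic ratio is 3:1.
The 3:1 ratio has 4 parts, so with N = 1252 the expected counts are:
  red-eyed: 1252 × 3/4 = 939
  sepia-eyed: 1252 × 1/4 = 313
χ² = Σ (O − E)² / E
  red-eyed: (930 − 939)² / 939 = 0.0863
  sepia-eyed: (322 − 313)² / 313 = 0.2588
χ² = 0.0863 + 0.2588 = 0.3451 ≈ 0.345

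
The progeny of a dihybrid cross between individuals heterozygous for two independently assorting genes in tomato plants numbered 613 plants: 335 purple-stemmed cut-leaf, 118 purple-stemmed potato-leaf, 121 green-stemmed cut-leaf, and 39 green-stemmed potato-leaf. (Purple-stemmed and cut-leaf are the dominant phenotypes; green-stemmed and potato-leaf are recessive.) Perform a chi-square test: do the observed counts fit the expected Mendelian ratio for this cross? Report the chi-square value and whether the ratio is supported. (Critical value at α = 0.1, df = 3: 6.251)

0.693; consistent

A dihybrid F₂ with independent assortment and complete dominance at both loci gives a 9:3:3:1 phenotypic ratio.
Expected counts for N = 613 under a 9:3:3:1 ratio (total parts = 16):
  purple-stemmed cut-leaf: 613 × 9/16 = 344.8125
  purple-stemmed potato-leaf: 613 × 3/16 = 114.9375
  green-stemmed cut-leaf: 613 × 3/16 = 114.9375
  green-stemmed potato-leaf: 613 × 1/16 = 38.3125
χ² = Σ (O − E)² / E
  purple-stemmed cut-leaf: (335 − 344.8125)² / 344.8125 = 0.2792
  purple-stemmed potato-leaf: (118 − 114.9375)² / 114.9375 = 0.0816
  green-stemmed cut-leaf: (121 − 114.9375)² / 114.9375 = 0.3198
  green-stemmed potato-leaf: (39 − 38.3125)² / 38.3125 = 0.0123
χ² = 0.2792 + 0.0816 + 0.3198 + 0.0123 = 0.6929 ≈ 0.693
Degrees of freedom = 4 − 1 = 3; critical value at α = 0.1 is 6.251.
Since 0.693 < 6.251, we fail to reject the null hypothesis — the data are consistent with the 9:3:3:1 ratio.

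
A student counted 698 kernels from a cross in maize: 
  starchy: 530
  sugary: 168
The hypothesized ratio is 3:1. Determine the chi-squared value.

0.323

Under the 3:1 hypothesis (Σ ratio = 4, N = 698):
  starchy: 698 × 3/4 = 523.5
  sugary: 698 × 1/4 = 174.5
χ² = Σ (O − E)² / E
  starchy: (530 − 523.5)² / 523.5 = 0.0807
  sugary: (168 − 174.5)² / 174.5 = 0.2421
χ² = 0.0807 + 0.2421 = 0.3228 ≈ 0.323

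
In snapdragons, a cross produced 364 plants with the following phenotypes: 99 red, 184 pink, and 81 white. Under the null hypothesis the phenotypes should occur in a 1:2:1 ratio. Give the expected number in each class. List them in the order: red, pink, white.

91, 182, 91

Expected counts for N = 364 under a 1:2:1 ratio (total parts = 4):
  red: 364 × 1/4 = 91
  pink: 364 × 2/4 = 182
  white: 364 × 1/4 = 91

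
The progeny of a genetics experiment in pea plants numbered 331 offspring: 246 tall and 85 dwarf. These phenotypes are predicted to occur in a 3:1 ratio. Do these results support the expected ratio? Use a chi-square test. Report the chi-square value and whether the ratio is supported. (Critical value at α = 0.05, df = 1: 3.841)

Total ratio parts = 4. Expected numbers out of 331:
  tall: 331 × 3/4 = 248.25
  dwarf: 331 × 1/4 = 82.75
χ² = Σ (O − E)² / E
  tall: (246 − 248.25)² / 248.25 = 0.0204
  dwarf: (85 − 82.75)² / 82.75 = 0.0612
χ² = 0.0204 + 0.0612 = 0.0816 ≈ 0.082
Degrees of freedom = 2 − 1 = 1; critical value at α = 0.05 is 3.841.
Since 0.082 < 3.841, we fail to reject the null hypothesis — the data are consistent with the 3:1 ratio.

0.082; consistent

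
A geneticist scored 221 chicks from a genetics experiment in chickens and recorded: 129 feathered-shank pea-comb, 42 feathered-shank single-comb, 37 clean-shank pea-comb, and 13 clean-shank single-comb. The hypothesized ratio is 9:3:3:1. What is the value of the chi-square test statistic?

The 9:3:3:1 ratio has 16 parts, so with N = 221 the expected counts are:
  feathered-shank pea-comb: 221 × 9/16 = 124.3125
  feathered-shank single-comb: 221 × 3/16 = 41.4375
  clean-shank pea-comb: 221 × 3/16 = 41.4375
  clean-shank single-comb: 221 × 1/16 = 13.8125
χ² = Σ (O − E)² / E
  feathered-shank pea-comb: (129 − 124.3125)² / 124.3125 = 0.1768
  feathered-shank single-comb: (42 − 41.4375)² / 41.4375 = 0.0076
  clean-shank pea-comb: (37 − 41.4375)² / 41.4375 = 0.4752
  clean-shank single-comb: (13 − 13.8125)² / 13.8125 = 0.0478
χ² = 0.1768 + 0.0076 + 0.4752 + 0.0478 = 0.7074 ≈ 0.707

0.707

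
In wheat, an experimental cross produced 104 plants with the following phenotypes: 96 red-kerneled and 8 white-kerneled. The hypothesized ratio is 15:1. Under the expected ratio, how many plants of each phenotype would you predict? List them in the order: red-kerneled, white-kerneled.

97.5, 6.5

Expected counts for N = 104 under a 15:1 ratio (total parts = 16):
  red-kerneled: 104 × 15/16 = 97.5
  white-kerneled: 104 × 1/16 = 6.5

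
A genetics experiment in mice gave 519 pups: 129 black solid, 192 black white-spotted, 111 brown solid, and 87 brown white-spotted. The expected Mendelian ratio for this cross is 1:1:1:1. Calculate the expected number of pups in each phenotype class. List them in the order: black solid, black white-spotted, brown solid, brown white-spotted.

Under the 1:1:1:1 hypothesis (Σ ratio = 4, N = 519):
  black solid: 519 × 1/4 = 129.75
  black white-spotted: 519 × 1/4 = 129.75
  brown solid: 519 × 1/4 = 129.75
  brown white-spotted: 519 × 1/4 = 129.75

129.75, 129.75, 129.75, 129.75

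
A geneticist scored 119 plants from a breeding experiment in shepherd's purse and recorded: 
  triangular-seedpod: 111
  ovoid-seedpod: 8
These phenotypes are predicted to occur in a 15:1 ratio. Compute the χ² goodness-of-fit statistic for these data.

Total ratio parts = 16. Expected numbers out of 119:
  triangular-seedpod: 119 × 15/16 = 111.5625
  ovoid-seedpod: 119 × 1/16 = 7.4375
χ² = Σ (O − E)² / E
  triangular-seedpod: (111 − 111.5625)² / 111.5625 = 0.0028
  ovoid-seedpod: (8 − 7.4375)² / 7.4375 = 0.0425
χ² = 0.0028 + 0.0425 = 0.0453 ≈ 0.045

0.045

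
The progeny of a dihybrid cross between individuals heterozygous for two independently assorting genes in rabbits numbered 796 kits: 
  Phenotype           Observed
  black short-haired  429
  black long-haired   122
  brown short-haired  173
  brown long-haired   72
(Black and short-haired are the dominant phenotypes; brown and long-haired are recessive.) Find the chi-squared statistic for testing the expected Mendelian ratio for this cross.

A dihybrid F₂ with independent assortment and complete dominance at both loci gives a 9:3:3:1 phenotypic ratio.
Total ratio parts = 16. Expected numbers out of 796:
  black short-haired: 796 × 9/16 = 447.75
  black long-haired: 796 × 3/16 = 149.25
  brown short-haired: 796 × 3/16 = 149.25
  brown long-haired: 796 × 1/16 = 49.75
χ² = Σ (O − E)² / E
  black short-haired: (429 − 447.75)² / 447.75 = 0.7852
  black long-haired: (122 − 149.25)² / 149.25 = 4.9753
  brown short-haired: (173 − 149.25)² / 149.25 = 3.7793
  brown long-haired: (72 − 49.75)² / 49.75 = 9.9510
χ² = 0.7852 + 4.9753 + 3.7793 + 9.9510 = 19.4908 ≈ 19.491

19.491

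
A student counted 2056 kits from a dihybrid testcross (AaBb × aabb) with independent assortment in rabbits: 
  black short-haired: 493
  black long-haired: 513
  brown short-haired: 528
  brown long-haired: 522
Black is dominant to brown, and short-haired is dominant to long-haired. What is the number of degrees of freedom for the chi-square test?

3

A dihybrid testcross with independent assortment gives a 1:1:1:1 ratio.
A goodness-of-fit test with 4 phenotype classes has df = 4 − 1 = 3.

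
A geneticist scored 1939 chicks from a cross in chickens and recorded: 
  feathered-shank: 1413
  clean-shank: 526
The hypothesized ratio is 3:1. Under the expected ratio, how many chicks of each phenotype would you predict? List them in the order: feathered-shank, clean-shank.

Expected counts for N = 1939 under a 3:1 ratio (total parts = 4):
  feathered-shank: 1939 × 3/4 = 1454.25
  clean-shank: 1939 × 1/4 = 484.75

1454.25, 484.75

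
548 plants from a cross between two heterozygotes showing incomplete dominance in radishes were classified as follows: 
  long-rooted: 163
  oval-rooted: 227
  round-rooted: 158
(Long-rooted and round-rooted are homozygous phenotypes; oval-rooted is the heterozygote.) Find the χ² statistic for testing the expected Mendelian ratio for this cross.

With incomplete dominance, a heterozygote × heterozygote cross gives a 1:2:1 phenotypic ratio.
Total ratio parts = 4. Expected numbers out of 548:
  long-rooted: 548 × 1/4 = 137
  oval-rooted: 548 × 2/4 = 274
  round-rooted: 548 × 1/4 = 137
χ² = Σ (O − E)² / E
  long-rooted: (163 − 137)² / 137 = 4.9343
  oval-rooted: (227 − 274)² / 274 = 8.0620
  round-rooted: (158 − 137)² / 137 = 3.2190
χ² = 4.9343 + 8.0620 + 3.2190 = 16.2153 ≈ 16.215

16.215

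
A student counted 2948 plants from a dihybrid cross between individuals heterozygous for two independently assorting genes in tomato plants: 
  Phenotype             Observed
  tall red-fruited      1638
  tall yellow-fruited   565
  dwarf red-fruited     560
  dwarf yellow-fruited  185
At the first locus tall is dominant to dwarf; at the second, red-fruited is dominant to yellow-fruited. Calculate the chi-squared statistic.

0.617

A dihybrid F₂ with independent assortment and complete dominance at both loci gives a 9:3:3:1 phenotypic ratio.
Total ratio parts = 16. Expected numbers out of 2948:
  tall red-fruited: 2948 × 9/16 = 1658.25
  tall yellow-fruited: 2948 × 3/16 = 552.75
  dwarf red-fruited: 2948 × 3/16 = 552.75
  dwarf yellow-fruited: 2948 × 1/16 = 184.25
χ² = Σ (O − E)² / E
  tall red-fruited: (1638 − 1658.25)² / 1658.25 = 0.2473
  tall yellow-fruited: (565 − 552.75)² / 552.75 = 0.2715
  dwarf red-fruited: (560 − 552.75)² / 552.75 = 0.0951
  dwarf yellow-fruited: (185 − 184.25)² / 184.25 = 0.0031
χ² = 0.2473 + 0.2715 + 0.0951 + 0.0031 = 0.617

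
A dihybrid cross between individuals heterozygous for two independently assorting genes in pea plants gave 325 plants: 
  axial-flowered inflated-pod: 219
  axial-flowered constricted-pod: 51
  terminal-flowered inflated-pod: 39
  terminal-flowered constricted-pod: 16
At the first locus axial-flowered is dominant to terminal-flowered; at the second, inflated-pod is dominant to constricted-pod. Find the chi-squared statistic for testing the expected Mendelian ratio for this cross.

17.597

A dihybrid F₂ with independent assortment and complete dominance at both loci gives a 9:3:3:1 phenotypic ratio.
The 9:3:3:1 ratio has 16 parts, so with N = 325 the expected counts are:
  axial-flowered inflated-pod: 325 × 9/16 = 182.8125
  axial-flowered constricted-pod: 325 × 3/16 = 60.9375
  terminal-flowered inflated-pod: 325 × 3/16 = 60.9375
  terminal-flowered constricted-pod: 325 × 1/16 = 20.3125
χ² = Σ (O − E)² / E
  axial-flowered inflated-pod: (219 − 182.8125)² / 182.8125 = 7.1633
  axial-flowered constricted-pod: (51 − 60.9375)² / 60.9375 = 1.6206
  terminal-flowered inflated-pod: (39 − 60.9375)² / 60.9375 = 7.8975
  terminal-flowered constricted-pod: (16 − 20.3125)² / 20.3125 = 0.9156
χ² = 7.1633 + 1.6206 + 7.8975 + 0.9156 = 17.597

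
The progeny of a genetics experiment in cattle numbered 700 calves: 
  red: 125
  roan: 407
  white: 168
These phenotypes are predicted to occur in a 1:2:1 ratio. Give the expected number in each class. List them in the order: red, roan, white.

Expected counts for N = 700 under a 1:2:1 ratio (total parts = 4):
  red: 700 × 1/4 = 175
  roan: 700 × 2/4 = 350
  white: 700 × 1/4 = 175

175, 350, 175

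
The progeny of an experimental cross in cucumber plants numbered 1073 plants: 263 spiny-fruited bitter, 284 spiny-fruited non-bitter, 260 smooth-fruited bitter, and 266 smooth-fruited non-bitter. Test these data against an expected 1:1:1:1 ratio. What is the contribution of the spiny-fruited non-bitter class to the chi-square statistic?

0.925

The 1:1:1:1 ratio has 4 parts, so with N = 1073 the expected counts are:
  spiny-fruited bitter: 1073 × 1/4 = 268.25
  spiny-fruited non-bitter: 1073 × 1/4 = 268.25
  smooth-fruited bitter: 1073 × 1/4 = 268.25
  smooth-fruited non-bitter: 1073 × 1/4 = 268.25
Contribution of spiny-fruited non-bitter: (284 − 268.25)² / 268.25 = 0.9247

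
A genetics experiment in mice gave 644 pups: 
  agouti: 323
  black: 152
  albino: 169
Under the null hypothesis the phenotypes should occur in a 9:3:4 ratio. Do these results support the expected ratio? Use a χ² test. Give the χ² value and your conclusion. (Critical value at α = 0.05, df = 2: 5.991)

12.738; not consistent

The 9:3:4 ratio has 16 parts, so with N = 644 the expected counts are:
  agouti: 644 × 9/16 = 362.25
  black: 644 × 3/16 = 120.75
  albino: 644 × 4/16 = 161
χ² = Σ (O − E)² / E
  agouti: (323 − 362.25)² / 362.25 = 4.2528
  black: (152 − 120.75)² / 120.75 = 8.0875
  albino: (169 − 161)² / 161 = 0.3975
χ² = 4.2528 + 8.0875 + 0.3975 = 12.7378 ≈ 12.738
Degrees of freedom = 3 − 1 = 2; critical value at α = 0.05 is 5.991.
Since 12.738 > 5.991, we reject the null hypothesis — the data do not fit the 9:3:4 ratio.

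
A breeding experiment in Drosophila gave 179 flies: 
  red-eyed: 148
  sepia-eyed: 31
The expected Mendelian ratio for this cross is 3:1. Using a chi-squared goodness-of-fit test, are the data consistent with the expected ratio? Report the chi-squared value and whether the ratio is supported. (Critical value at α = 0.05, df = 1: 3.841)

Expected counts for N = 179 under a 3:1 ratio (total parts = 4):
  red-eyed: 179 × 3/4 = 134.25
  sepia-eyed: 179 × 1/4 = 44.75
χ² = Σ (O − E)² / E
  red-eyed: (148 − 134.25)² / 134.25 = 1.4083
  sepia-eyed: (31 − 44.75)² / 44.75 = 4.2249
χ² = 1.4083 + 4.2249 = 5.6332 ≈ 5.633
Degrees of freedom = 2 − 1 = 1; critical value at α = 0.05 is 3.841.
Since 5.633 > 3.841, we reject the null hypothesis — the data do not fit the 3:1 ratio.

5.633; not consistent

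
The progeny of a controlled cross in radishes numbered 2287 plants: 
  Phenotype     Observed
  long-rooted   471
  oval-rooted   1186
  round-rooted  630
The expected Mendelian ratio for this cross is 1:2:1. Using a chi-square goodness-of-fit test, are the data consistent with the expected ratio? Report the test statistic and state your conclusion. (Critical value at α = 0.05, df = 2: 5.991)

25.268; not consistent

Expected counts for N = 2287 under a 1:2:1 ratio (total parts = 4):
  long-rooted: 2287 × 1/4 = 571.75
  oval-rooted: 2287 × 2/4 = 1143.5
  round-rooted: 2287 × 1/4 = 571.75
χ² = Σ (O − E)² / E
  long-rooted: (471 − 571.75)² / 571.75 = 17.7535
  oval-rooted: (1186 − 1143.5)² / 1143.5 = 1.5796
  round-rooted: (630 − 571.75)² / 571.75 = 5.9345
χ² = 17.7535 + 1.5796 + 5.9345 = 25.2676 ≈ 25.268
Degrees of freedom = 3 − 1 = 2; critical value at α = 0.05 is 5.991.
Since 25.268 > 5.991, we reject the null hypothesis — the data do not fit the 1:2:1 ratio.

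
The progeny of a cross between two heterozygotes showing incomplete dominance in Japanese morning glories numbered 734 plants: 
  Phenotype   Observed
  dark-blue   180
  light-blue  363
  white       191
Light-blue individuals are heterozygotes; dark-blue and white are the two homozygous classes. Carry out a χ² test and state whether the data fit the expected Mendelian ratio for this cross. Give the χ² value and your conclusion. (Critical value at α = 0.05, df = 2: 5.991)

0.417; consistent

With incomplete dominance, a heterozygote × heterozygote cross gives a 1:2:1 phenotypic ratio.
The 1:2:1 ratio has 4 parts, so with N = 734 the expected counts are:
  dark-blue: 734 × 1/4 = 183.5
  light-blue: 734 × 2/4 = 367
  white: 734 × 1/4 = 183.5
χ² = Σ (O − E)² / E
  dark-blue: (180 − 183.5)² / 183.5 = 0.0668
  light-blue: (363 − 367)² / 367 = 0.0436
  white: (191 − 183.5)² / 183.5 = 0.3065
χ² = 0.0668 + 0.0436 + 0.3065 = 0.4169 ≈ 0.417
Degrees of freedom = 3 − 1 = 2; critical value at α = 0.05 is 5.991.
Since 0.417 < 5.991, we fail to reject the null hypothesis — the data are consistent with the 1:2:1 ratio.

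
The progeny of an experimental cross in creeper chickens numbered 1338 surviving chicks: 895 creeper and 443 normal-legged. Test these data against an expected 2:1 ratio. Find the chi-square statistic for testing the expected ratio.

0.030

Expected counts for N = 1338 under a 2:1 ratio (total parts = 3):
  creeper: 1338 × 2/3 = 892
  normal-legged: 1338 × 1/3 = 446
χ² = Σ (O − E)² / E
  creeper: (895 − 892)² / 892 = 0.0101
  normal-legged: (443 − 446)² / 446 = 0.0202
χ² = 0.0101 + 0.0202 = 0.0303 ≈ 0.030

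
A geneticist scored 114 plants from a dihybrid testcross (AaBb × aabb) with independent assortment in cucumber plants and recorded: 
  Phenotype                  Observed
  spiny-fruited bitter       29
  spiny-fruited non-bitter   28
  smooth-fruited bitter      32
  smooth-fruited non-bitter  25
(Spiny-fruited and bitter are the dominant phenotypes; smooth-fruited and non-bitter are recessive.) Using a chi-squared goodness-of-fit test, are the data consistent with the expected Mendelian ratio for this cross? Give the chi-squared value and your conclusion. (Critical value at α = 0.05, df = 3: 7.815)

0.877; consistent

A dihybrid testcross with independent assortment gives a 1:1:1:1 ratio.
The 1:1:1:1 ratio has 4 parts, so with N = 114 the expected counts are:
  spiny-fruited bitter: 114 × 1/4 = 28.5
  spiny-fruited non-bitter: 114 × 1/4 = 28.5
  smooth-fruited bitter: 114 × 1/4 = 28.5
  smooth-fruited non-bitter: 114 × 1/4 = 28.5
χ² = Σ (O − E)² / E
  spiny-fruited bitter: (29 − 28.5)² / 28.5 = 0.0088
  spiny-fruited non-bitter: (28 − 28.5)² / 28.5 = 0.0088
  smooth-fruited bitter: (32 − 28.5)² / 28.5 = 0.4298
  smooth-fruited non-bitter: (25 − 28.5)² / 28.5 = 0.4298
χ² = 0.0088 + 0.0088 + 0.4298 + 0.4298 = 0.8772 ≈ 0.877
Degrees of freedom = 4 − 1 = 3; critical value at α = 0.05 is 7.815.
Since 0.877 < 7.815, we fail to reject the null hypothesis — the data are consistent with the 1:1:1:1 ratio.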